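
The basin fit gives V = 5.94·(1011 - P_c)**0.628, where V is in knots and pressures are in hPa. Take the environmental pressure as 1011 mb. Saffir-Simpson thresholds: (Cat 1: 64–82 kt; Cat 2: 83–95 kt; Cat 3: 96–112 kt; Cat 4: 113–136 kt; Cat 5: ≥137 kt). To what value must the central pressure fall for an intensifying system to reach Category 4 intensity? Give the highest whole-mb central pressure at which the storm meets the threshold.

Category 4 begins at V = 113 kt.
Required ΔP = (113/5.94)^(1/0.628) = 19.024^1.592 ≈ 108.92 mb.
P_c ≤ 1011 − 108.92 = 902.08, so the highest integer P_c is 902 mb.

902 mb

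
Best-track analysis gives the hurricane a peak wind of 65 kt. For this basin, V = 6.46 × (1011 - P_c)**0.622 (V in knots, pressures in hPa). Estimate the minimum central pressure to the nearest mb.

ΔP = (V / 6.46)^(1/0.622) = (65/6.46)^1.608.
65/6.46 = 10.062; 10.062^1.608 ≈ 40.93 mb.
P_c = 1011 − 40.93 = 970.07 ≈ 970 mb.

970 mb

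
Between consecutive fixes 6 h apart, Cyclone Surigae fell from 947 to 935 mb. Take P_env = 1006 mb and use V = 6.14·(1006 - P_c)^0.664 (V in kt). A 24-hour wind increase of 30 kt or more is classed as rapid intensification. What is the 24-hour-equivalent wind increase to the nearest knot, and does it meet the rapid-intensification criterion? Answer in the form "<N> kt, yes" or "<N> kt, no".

48 kt, yes

V₁: ΔP = 59, V ≈ 6.14 × 59^0.664 ≈ 92.05 kt.
V₂: ΔP = 71, V ≈ 6.14 × 71^0.664 ≈ 104.09 kt.
ΔV over 6 h = 12.04 kt → 24 h equivalent = 12.04 × 24/6 ≈ 48.16 kt.
48 kt ≥ 30 kt ⇒ rapid intensification.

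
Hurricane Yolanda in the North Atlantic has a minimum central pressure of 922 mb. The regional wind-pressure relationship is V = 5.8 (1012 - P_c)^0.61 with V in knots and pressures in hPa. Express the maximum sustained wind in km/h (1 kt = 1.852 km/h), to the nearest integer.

ΔP = 1012 − 922 = 90 mb.
V ≈ 5.8 × 90^0.61 = 5.8 × 15.563 ≈ 90.264 kt.
90.264 × 1.852 ≈ 167.17 km/h → 167 km/h.

167 km/h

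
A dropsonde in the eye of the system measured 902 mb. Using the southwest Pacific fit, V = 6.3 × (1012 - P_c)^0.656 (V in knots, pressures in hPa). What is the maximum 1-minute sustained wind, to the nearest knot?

138 kt

ΔP = 1012 − 902 = 110 mb.
110^0.656 ≈ 21.835.
V ≈ 6.3 × 21.835 ≈ 137.6 kt.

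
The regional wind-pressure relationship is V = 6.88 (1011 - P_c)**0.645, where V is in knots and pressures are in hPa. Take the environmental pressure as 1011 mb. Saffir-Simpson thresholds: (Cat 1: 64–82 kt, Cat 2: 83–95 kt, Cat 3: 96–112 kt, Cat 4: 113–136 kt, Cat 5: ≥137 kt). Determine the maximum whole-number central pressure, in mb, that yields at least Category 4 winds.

934 mb

Category 4 begins at V = 113 kt.
Required ΔP = (113/6.88)^(1/0.645) = 16.424^1.550 ≈ 76.64 mb.
P_c ≤ 1011 − 76.64 = 934.36, so the highest integer P_c is 934 mb.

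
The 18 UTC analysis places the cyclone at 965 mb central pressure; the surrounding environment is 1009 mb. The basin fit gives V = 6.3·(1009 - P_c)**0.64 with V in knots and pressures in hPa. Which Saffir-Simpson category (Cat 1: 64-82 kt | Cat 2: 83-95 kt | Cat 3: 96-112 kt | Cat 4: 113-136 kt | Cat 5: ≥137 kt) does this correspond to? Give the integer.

ΔP = 1009 − 965 = 44 mb.
V ≈ 6.3 × 44^0.64 = 6.3 × 11.27 ≈ 71 kt.
71 kt falls in the Category 1 band.

1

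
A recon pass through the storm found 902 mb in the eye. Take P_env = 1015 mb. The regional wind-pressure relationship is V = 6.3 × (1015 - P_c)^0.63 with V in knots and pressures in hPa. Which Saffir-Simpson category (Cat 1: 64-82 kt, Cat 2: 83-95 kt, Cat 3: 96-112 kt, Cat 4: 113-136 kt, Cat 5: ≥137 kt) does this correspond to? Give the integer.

4

ΔP = 1015 − 902 = 113 mb.
V ≈ 6.3 × 113^0.63 = 6.3 × 19.65 ≈ 124 kt.
124 kt falls in the Category 4 band.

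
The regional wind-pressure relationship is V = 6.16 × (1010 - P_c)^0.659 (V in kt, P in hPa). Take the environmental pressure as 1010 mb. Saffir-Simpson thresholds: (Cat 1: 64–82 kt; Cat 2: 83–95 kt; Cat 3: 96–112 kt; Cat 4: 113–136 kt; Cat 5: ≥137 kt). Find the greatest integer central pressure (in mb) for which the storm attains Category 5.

899 mb

Category 5 begins at V = 137 kt.
Required ΔP = (137/6.16)^(1/0.659) = 22.240^1.517 ≈ 110.72 mb.
P_c ≤ 1010 − 110.72 = 899.28, so the highest integer P_c is 899 mb.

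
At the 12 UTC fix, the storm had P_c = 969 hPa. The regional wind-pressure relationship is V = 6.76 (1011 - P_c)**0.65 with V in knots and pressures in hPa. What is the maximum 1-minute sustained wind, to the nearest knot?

ΔP = 1011 − 969 = 42 hPa.
42^0.65 ≈ 11.353.
V ≈ 6.76 × 11.353 ≈ 76.7 kt.

77 kt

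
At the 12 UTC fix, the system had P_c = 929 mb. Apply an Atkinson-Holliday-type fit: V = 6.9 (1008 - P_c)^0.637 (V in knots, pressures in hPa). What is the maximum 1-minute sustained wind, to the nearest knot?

112 kt

ΔP = 1008 − 929 = 79 mb.
79^0.637 ≈ 16.173.
V ≈ 6.9 × 16.173 ≈ 111.6 kt.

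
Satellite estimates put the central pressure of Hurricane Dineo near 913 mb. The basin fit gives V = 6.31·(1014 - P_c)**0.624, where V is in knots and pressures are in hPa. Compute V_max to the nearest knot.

112 kt

ΔP = 1014 − 913 = 101 mb.
101^0.624 ≈ 17.811.
V ≈ 6.31 × 17.811 ≈ 112.4 kt.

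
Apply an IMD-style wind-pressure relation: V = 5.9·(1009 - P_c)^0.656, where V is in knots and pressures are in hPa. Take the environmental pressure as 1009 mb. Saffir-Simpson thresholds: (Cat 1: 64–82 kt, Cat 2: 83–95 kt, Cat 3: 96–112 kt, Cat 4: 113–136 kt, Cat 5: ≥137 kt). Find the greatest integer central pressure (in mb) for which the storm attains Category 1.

971 mb

Category 1 begins at V = 64 kt.
Required ΔP = (64/5.9)^(1/0.656) = 10.847^1.524 ≈ 37.87 mb.
P_c ≤ 1009 − 37.87 = 971.13, so the highest integer P_c is 971 mb.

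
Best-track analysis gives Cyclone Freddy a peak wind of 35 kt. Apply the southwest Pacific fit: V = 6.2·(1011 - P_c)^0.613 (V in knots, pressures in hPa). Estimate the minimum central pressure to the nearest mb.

994 mb

ΔP = (V / 6.2)^(1/0.613) = (35/6.2)^1.631.
35/6.2 = 5.645; 5.645^1.631 ≈ 16.84 mb.
P_c = 1011 − 16.84 = 994.16 ≈ 994 mb.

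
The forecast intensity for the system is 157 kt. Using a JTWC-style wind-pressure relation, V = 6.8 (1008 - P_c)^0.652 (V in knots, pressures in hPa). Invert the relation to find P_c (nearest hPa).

ΔP = (V / 6.8)^(1/0.652) = (157/6.8)^1.534.
157/6.8 = 23.088; 23.088^1.534 ≈ 123.34 hPa.
P_c = 1008 − 123.34 = 884.66 ≈ 885 hPa.

885 hPa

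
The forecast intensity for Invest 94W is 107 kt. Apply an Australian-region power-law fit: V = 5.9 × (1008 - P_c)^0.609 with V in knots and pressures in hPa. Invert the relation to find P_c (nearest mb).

ΔP = (V / 5.9)^(1/0.609) = (107/5.9)^1.642.
107/5.9 = 18.136; 18.136^1.642 ≈ 116.56 mb.
P_c = 1008 − 116.56 = 891.44 ≈ 891 mb.

891 mb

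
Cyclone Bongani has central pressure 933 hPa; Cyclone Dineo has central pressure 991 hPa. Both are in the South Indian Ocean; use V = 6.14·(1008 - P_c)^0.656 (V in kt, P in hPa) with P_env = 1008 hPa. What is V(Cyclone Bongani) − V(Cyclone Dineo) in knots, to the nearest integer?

65 kt

Cyclone Bongani: ΔP = 75; V ≈ 6.14 × 75^0.656 ≈ 104.28 kt.
Cyclone Dineo: ΔP = 17; V ≈ 6.14 × 17^0.656 ≈ 39.39 kt.
Difference ≈ 104.28 − 39.39 = 64.89 → 65 kt.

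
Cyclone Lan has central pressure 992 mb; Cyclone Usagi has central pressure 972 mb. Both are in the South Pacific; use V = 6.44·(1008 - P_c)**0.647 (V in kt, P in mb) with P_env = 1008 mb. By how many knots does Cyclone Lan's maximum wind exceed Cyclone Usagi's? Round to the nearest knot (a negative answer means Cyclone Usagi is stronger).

Cyclone Lan: ΔP = 16; V ≈ 6.44 × 16^0.647 ≈ 38.72 kt.
Cyclone Usagi: ΔP = 36; V ≈ 6.44 × 36^0.647 ≈ 65.44 kt.
Difference ≈ 38.72 − 65.44 = -26.72 → -27 kt.

-27 kt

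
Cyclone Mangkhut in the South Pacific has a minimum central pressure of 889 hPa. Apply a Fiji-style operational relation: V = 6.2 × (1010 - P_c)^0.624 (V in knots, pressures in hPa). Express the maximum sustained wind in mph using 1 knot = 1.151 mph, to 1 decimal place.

142.3 mph

ΔP = 1010 − 889 = 121 hPa.
V ≈ 6.2 × 121^0.624 = 6.2 × 19.937 ≈ 123.609 kt.
123.609 × 1.151 ≈ 142.27 mph → 142.3 mph.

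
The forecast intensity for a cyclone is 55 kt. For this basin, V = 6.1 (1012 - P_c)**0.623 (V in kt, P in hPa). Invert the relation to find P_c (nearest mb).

978 mb

ΔP = (V / 6.1)^(1/0.623) = (55/6.1)^1.605.
55/6.1 = 9.016; 9.016^1.605 ≈ 34.12 mb.
P_c = 1012 − 34.12 = 977.88 ≈ 978 mb.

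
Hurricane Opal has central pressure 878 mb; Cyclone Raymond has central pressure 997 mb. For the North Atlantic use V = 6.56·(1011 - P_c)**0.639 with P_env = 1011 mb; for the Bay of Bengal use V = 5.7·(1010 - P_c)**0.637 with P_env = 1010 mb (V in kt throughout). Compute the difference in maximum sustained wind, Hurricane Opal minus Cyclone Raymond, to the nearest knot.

Hurricane Opal: ΔP = 133; V ≈ 6.56 × 133^0.639 ≈ 149.29 kt.
Cyclone Raymond: ΔP = 13; V ≈ 5.7 × 13^0.637 ≈ 29.20 kt.
Difference ≈ 149.29 − 29.20 = 120.09 → 120 kt.

120 kt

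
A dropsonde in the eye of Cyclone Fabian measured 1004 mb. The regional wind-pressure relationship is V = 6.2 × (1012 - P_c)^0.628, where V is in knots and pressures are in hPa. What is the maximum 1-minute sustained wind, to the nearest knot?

ΔP = 1012 − 1004 = 8 mb.
8^0.628 ≈ 3.691.
V ≈ 6.2 × 3.691 ≈ 22.9 kt.

23 kt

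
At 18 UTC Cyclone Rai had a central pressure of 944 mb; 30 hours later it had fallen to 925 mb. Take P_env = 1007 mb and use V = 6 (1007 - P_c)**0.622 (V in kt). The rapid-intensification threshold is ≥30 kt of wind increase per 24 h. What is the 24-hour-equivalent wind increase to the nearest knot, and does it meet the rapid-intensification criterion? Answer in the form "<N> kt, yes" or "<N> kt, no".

11 kt, no

V₁: ΔP = 63, V ≈ 6 × 63^0.622 ≈ 78.95 kt.
V₂: ΔP = 82, V ≈ 6 × 82^0.622 ≈ 93.01 kt.
ΔV over 30 h = 14.06 kt → 24 h equivalent = 14.06 × 24/30 ≈ 11.25 kt.
11 kt < 30 kt ⇒ not rapid intensification.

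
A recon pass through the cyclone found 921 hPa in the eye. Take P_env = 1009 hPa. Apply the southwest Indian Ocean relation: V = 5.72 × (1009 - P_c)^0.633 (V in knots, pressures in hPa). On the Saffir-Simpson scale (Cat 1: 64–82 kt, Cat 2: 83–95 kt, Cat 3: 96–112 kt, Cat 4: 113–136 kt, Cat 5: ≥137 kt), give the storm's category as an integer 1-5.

ΔP = 1009 − 921 = 88 hPa.
V ≈ 5.72 × 88^0.633 = 5.72 × 17.02 ≈ 97 kt.
97 kt falls in the Category 3 band.

3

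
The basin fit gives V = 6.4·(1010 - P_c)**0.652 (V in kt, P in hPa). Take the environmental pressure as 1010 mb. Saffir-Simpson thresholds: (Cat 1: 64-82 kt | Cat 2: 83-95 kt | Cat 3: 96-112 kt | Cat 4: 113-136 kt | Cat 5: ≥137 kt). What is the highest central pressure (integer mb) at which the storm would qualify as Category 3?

Category 3 begins at V = 96 kt.
Required ΔP = (96/6.4)^(1/0.652) = 15.000^1.534 ≈ 63.65 mb.
P_c ≤ 1010 − 63.65 = 946.35, so the highest integer P_c is 946 mb.

946 mb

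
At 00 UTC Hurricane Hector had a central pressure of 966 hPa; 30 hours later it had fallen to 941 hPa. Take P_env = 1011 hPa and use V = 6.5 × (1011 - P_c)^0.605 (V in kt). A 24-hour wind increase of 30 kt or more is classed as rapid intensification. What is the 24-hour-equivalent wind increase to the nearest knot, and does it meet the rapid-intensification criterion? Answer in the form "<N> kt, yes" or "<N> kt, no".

16 kt, no

V₁: ΔP = 45, V ≈ 6.5 × 45^0.605 ≈ 65.03 kt.
V₂: ΔP = 70, V ≈ 6.5 × 70^0.605 ≈ 84.96 kt.
ΔV over 30 h = 19.93 kt → 24 h equivalent = 19.93 × 24/30 ≈ 15.94 kt.
16 kt < 30 kt ⇒ not rapid intensification.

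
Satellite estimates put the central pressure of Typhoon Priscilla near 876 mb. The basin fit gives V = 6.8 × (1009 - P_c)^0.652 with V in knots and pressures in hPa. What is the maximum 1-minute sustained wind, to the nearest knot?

165 kt

ΔP = 1009 − 876 = 133 mb.
133^0.652 ≈ 24.252.
V ≈ 6.8 × 24.252 ≈ 164.9 kt.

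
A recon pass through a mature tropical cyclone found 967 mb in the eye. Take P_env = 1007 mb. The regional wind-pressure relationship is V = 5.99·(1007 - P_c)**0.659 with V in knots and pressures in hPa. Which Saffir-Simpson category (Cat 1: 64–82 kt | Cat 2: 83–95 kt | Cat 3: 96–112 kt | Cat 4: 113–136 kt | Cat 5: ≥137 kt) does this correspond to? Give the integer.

ΔP = 1007 − 967 = 40 mb.
V ≈ 5.99 × 40^0.659 = 5.99 × 11.37 ≈ 68 kt.
68 kt falls in the Category 1 band.

1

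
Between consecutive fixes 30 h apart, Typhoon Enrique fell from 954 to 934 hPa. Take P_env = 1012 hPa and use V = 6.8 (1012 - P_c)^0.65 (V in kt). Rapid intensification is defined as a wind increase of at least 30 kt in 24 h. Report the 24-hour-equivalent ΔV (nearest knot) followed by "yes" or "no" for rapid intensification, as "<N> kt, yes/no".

16 kt, no

V₁: ΔP = 58, V ≈ 6.8 × 58^0.65 ≈ 95.22 kt.
V₂: ΔP = 78, V ≈ 6.8 × 78^0.65 ≈ 115.44 kt.
ΔV over 30 h = 20.22 kt → 24 h equivalent = 20.22 × 24/30 ≈ 16.18 kt.
16 kt < 30 kt ⇒ not rapid intensification.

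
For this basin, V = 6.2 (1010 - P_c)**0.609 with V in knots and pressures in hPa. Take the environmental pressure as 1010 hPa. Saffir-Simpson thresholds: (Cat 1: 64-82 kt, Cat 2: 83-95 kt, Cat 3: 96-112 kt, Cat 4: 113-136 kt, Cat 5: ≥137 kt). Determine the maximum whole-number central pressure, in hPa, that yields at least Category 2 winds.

Category 2 begins at V = 83 kt.
Required ΔP = (83/6.2)^(1/0.609) = 13.387^1.642 ≈ 70.80 hPa.
P_c ≤ 1010 − 70.80 = 939.20, so the highest integer P_c is 939 hPa.

939 hPa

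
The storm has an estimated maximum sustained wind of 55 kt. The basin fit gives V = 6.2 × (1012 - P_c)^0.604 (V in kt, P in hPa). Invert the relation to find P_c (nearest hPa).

975 hPa

ΔP = (V / 6.2)^(1/0.604) = (55/6.2)^1.656.
55/6.2 = 8.871; 8.871^1.656 ≈ 37.11 hPa.
P_c = 1012 − 37.11 = 974.89 ≈ 975 hPa.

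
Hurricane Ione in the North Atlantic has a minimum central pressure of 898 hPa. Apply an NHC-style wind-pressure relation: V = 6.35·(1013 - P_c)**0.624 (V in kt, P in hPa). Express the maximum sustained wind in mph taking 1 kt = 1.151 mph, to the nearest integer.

141 mph

ΔP = 1013 − 898 = 115 hPa.
V ≈ 6.35 × 115^0.624 = 6.35 × 19.314 ≈ 122.645 kt.
122.645 × 1.151 ≈ 141.16 mph → 141 mph.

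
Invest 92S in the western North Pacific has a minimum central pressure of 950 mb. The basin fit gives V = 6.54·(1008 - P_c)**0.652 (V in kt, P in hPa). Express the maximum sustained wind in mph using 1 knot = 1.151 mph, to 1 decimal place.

ΔP = 1008 − 950 = 58 mb.
V ≈ 6.54 × 58^0.652 = 6.54 × 14.117 ≈ 92.328 kt.
92.328 × 1.151 ≈ 106.27 mph → 106.3 mph.

106.3 mph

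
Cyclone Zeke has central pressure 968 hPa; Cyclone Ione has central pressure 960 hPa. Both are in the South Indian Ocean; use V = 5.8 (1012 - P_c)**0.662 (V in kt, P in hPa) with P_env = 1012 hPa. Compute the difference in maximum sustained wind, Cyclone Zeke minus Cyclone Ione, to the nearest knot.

Cyclone Zeke: ΔP = 44; V ≈ 5.8 × 44^0.662 ≈ 71.02 kt.
Cyclone Ione: ΔP = 52; V ≈ 5.8 × 52^0.662 ≈ 79.33 kt.
Difference ≈ 71.02 − 79.33 = -8.31 → -8 kt.

-8 kt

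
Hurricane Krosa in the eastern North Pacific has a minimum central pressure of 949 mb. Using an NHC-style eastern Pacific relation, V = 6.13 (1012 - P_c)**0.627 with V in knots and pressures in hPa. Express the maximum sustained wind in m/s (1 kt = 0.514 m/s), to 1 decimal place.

42.3 m/s

ΔP = 1012 − 949 = 63 mb.
V ≈ 6.13 × 63^0.627 = 6.13 × 13.433 ≈ 82.347 kt.
82.347 × 0.514 ≈ 42.33 m/s → 42.3 m/s.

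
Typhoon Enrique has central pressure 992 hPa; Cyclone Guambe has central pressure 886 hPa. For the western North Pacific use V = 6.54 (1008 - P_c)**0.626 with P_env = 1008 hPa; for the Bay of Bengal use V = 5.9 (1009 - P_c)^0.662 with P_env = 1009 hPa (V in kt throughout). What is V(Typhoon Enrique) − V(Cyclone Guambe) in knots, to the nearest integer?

Typhoon Enrique: ΔP = 16; V ≈ 6.54 × 16^0.626 ≈ 37.10 kt.
Cyclone Guambe: ΔP = 123; V ≈ 5.9 × 123^0.662 ≈ 142.68 kt.
Difference ≈ 37.10 − 142.68 = -105.58 → -106 kt.

-106 kt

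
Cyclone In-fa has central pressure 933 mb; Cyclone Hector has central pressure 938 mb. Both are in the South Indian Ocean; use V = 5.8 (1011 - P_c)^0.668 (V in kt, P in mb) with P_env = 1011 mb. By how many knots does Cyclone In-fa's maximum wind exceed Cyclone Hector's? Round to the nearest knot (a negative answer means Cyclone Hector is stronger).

Cyclone In-fa: ΔP = 78; V ≈ 5.8 × 78^0.668 ≈ 106.50 kt.
Cyclone Hector: ΔP = 73; V ≈ 5.8 × 73^0.668 ≈ 101.89 kt.
Difference ≈ 106.50 − 101.89 = 4.61 → 5 kt.

5 kt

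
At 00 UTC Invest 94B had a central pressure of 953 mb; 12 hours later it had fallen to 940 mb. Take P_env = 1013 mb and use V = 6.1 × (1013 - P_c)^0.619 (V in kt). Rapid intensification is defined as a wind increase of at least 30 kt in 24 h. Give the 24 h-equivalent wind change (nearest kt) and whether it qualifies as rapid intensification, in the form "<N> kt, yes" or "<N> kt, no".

20 kt, no

V₁: ΔP = 60, V ≈ 6.1 × 60^0.619 ≈ 76.91 kt.
V₂: ΔP = 73, V ≈ 6.1 × 73^0.619 ≈ 86.84 kt.
ΔV over 12 h = 9.93 kt → 24 h equivalent = 9.93 × 24/12 ≈ 19.86 kt.
20 kt < 30 kt ⇒ not rapid intensification.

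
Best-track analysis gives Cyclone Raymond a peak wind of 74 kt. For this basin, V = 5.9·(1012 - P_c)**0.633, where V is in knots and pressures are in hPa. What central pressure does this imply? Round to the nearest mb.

958 mb

ΔP = (V / 5.9)^(1/0.633) = (74/5.9)^1.580.
74/5.9 = 12.542; 12.542^1.580 ≈ 54.35 mb.
P_c = 1012 − 54.35 = 957.65 ≈ 958 mb.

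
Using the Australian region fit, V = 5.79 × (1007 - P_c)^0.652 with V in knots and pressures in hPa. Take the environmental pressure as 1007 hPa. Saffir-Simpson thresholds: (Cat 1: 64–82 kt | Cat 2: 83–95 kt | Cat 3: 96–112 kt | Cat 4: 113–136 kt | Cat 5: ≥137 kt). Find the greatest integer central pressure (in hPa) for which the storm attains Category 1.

Category 1 begins at V = 64 kt.
Required ΔP = (64/5.79)^(1/0.652) = 11.054^1.534 ≈ 39.85 hPa.
P_c ≤ 1007 − 39.85 = 967.15, so the highest integer P_c is 967 hPa.

967 hPa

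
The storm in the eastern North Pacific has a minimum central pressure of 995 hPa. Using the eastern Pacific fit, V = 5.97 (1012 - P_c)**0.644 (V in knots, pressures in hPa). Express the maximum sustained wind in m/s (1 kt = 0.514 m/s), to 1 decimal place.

ΔP = 1012 − 995 = 17 hPa.
V ≈ 5.97 × 17^0.644 = 5.97 × 6.200 ≈ 37.015 kt.
37.015 × 0.514 ≈ 19.03 m/s → 19.0 m/s.

19.0 m/s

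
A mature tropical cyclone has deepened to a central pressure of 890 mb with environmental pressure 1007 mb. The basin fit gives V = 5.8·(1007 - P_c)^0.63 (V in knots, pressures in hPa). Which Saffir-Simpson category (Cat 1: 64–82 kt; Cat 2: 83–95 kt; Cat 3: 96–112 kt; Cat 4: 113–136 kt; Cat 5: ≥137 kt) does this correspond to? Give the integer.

4

ΔP = 1007 − 890 = 117 mb.
V ≈ 5.8 × 117^0.63 = 5.8 × 20.09 ≈ 117 kt.
117 kt falls in the Category 4 band.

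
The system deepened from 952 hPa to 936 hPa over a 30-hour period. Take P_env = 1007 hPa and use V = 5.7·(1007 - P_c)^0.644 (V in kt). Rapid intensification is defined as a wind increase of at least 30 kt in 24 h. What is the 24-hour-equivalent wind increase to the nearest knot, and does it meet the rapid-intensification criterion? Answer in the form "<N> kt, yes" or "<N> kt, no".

V₁: ΔP = 55, V ≈ 5.7 × 55^0.644 ≈ 75.28 kt.
V₂: ΔP = 71, V ≈ 5.7 × 71^0.644 ≈ 88.73 kt.
ΔV over 30 h = 13.45 kt → 24 h equivalent = 13.45 × 24/30 ≈ 10.76 kt.
11 kt < 30 kt ⇒ not rapid intensification.

11 kt, no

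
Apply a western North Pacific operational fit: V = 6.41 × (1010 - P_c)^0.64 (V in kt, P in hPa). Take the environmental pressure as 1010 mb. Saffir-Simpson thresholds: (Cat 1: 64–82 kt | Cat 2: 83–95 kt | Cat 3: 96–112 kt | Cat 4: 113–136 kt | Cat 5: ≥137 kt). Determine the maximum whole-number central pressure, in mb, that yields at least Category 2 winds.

955 mb

Category 2 begins at V = 83 kt.
Required ΔP = (83/6.41)^(1/0.64) = 12.949^1.562 ≈ 54.68 mb.
P_c ≤ 1010 − 54.68 = 955.32, so the highest integer P_c is 955 mb.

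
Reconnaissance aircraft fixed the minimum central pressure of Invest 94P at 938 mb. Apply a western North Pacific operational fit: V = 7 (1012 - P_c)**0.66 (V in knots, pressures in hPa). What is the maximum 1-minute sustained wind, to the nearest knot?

ΔP = 1012 − 938 = 74 mb.
74^0.66 ≈ 17.127.
V ≈ 7 × 17.127 ≈ 119.9 kt.

120 kt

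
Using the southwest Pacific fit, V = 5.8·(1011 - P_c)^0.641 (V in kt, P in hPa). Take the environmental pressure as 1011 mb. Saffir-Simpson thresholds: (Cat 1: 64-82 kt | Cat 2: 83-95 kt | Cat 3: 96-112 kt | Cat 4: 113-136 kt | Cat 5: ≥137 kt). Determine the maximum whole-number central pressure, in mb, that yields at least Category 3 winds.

Category 3 begins at V = 96 kt.
Required ΔP = (96/5.8)^(1/0.641) = 16.552^1.560 ≈ 79.70 mb.
P_c ≤ 1011 − 79.70 = 931.30, so the highest integer P_c is 931 mb.

931 mb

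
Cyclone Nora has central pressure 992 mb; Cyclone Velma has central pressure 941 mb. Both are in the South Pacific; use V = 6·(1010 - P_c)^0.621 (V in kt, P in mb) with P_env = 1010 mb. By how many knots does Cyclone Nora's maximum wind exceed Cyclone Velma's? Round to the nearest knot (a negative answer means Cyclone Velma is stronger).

-47 kt

Cyclone Nora: ΔP = 18; V ≈ 6 × 18^0.621 ≈ 36.11 kt.
Cyclone Velma: ΔP = 69; V ≈ 6 × 69^0.621 ≈ 83.19 kt.
Difference ≈ 36.11 − 83.19 = -47.08 → -47 kt.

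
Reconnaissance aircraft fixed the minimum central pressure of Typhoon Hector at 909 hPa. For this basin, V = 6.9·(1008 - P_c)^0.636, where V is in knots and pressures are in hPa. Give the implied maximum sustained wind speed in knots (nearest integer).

ΔP = 1008 − 909 = 99 hPa.
99^0.636 ≈ 18.588.
V ≈ 6.9 × 18.588 ≈ 128.3 kt.

128 kt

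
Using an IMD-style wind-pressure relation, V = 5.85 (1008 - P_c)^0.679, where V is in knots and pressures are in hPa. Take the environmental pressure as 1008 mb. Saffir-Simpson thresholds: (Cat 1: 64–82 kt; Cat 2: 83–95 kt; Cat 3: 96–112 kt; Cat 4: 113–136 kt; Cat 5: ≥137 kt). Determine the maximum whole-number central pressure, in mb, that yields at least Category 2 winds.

958 mb

Category 2 begins at V = 83 kt.
Required ΔP = (83/5.85)^(1/0.679) = 14.188^1.473 ≈ 49.72 mb.
P_c ≤ 1008 − 49.72 = 958.28, so the highest integer P_c is 958 mb.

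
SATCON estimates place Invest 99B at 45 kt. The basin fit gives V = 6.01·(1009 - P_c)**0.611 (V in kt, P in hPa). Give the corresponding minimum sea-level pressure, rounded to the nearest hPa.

982 hPa

ΔP = (V / 6.01)^(1/0.611) = (45/6.01)^1.637.
45/6.01 = 7.488; 7.488^1.637 ≈ 26.98 hPa.
P_c = 1009 − 26.98 = 982.02 ≈ 982 hPa.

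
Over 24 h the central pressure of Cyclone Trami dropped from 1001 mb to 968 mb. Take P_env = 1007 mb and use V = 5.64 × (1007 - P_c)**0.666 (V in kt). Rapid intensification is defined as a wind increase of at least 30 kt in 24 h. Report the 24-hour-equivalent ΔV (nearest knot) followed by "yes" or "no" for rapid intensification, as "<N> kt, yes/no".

46 kt, yes

V₁: ΔP = 6, V ≈ 5.64 × 6^0.666 ≈ 18.60 kt.
V₂: ΔP = 39, V ≈ 5.64 × 39^0.666 ≈ 64.70 kt.
ΔV over 24 h = 46.10 kt → 24 h equivalent = 46.10 × 24/24 ≈ 46.10 kt.
46 kt ≥ 30 kt ⇒ rapid intensification.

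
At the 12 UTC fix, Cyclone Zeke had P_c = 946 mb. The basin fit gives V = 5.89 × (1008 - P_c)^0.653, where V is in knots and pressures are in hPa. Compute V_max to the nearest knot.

87 kt

ΔP = 1008 − 946 = 62 mb.
62^0.653 ≈ 14.806.
V ≈ 5.89 × 14.806 ≈ 87.2 kt.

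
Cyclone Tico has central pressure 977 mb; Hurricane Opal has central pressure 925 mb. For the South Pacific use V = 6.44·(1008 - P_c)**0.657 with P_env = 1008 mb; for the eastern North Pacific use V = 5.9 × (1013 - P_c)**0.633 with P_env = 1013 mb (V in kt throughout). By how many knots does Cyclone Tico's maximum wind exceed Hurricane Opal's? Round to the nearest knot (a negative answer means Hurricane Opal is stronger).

Cyclone Tico: ΔP = 31; V ≈ 6.44 × 31^0.657 ≈ 61.48 kt.
Hurricane Opal: ΔP = 88; V ≈ 5.9 × 88^0.633 ≈ 100.39 kt.
Difference ≈ 61.48 − 100.39 = -38.91 → -39 kt.

-39 kt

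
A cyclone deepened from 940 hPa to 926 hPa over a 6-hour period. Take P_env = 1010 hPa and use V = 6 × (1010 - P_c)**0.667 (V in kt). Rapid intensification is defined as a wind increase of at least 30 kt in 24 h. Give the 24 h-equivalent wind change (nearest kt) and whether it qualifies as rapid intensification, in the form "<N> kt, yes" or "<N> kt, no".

V₁: ΔP = 70, V ≈ 6 × 70^0.667 ≈ 102.05 kt.
V₂: ΔP = 84, V ≈ 6 × 84^0.667 ≈ 115.25 kt.
ΔV over 6 h = 13.20 kt → 24 h equivalent = 13.20 × 24/6 ≈ 52.80 kt.
53 kt ≥ 30 kt ⇒ rapid intensification.

53 kt, yes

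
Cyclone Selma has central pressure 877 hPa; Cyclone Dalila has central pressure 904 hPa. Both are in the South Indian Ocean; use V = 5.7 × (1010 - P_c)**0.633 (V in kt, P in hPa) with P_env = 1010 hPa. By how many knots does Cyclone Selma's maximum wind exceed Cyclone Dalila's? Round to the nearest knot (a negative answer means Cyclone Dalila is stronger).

Cyclone Selma: ΔP = 133; V ≈ 5.7 × 133^0.633 ≈ 125.97 kt.
Cyclone Dalila: ΔP = 106; V ≈ 5.7 × 106^0.633 ≈ 109.12 kt.
Difference ≈ 125.97 − 109.12 = 16.85 → 17 kt.

17 kt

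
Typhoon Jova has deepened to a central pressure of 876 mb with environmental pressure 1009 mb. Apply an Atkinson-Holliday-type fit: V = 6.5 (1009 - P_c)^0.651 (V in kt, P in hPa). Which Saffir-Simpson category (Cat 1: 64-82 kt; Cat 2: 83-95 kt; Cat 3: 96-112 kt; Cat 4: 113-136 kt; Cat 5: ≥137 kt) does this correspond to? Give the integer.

ΔP = 1009 − 876 = 133 mb.
V ≈ 6.5 × 133^0.651 = 6.5 × 24.13 ≈ 157 kt.
157 kt falls in the Category 5 band.

5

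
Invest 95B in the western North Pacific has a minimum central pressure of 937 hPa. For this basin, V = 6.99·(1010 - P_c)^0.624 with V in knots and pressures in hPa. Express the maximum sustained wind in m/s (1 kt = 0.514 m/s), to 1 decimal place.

ΔP = 1010 − 937 = 73 hPa.
V ≈ 6.99 × 73^0.624 = 6.99 × 14.545 ≈ 101.669 kt.
101.669 × 0.514 ≈ 52.26 m/s → 52.3 m/s.

52.3 m/s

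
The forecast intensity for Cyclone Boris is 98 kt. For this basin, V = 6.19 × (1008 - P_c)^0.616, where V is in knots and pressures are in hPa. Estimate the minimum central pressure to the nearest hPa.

ΔP = (V / 6.19)^(1/0.616) = (98/6.19)^1.623.
98/6.19 = 15.832; 15.832^1.623 ≈ 88.57 hPa.
P_c = 1008 − 88.57 = 919.43 ≈ 919 hPa.

919 hPa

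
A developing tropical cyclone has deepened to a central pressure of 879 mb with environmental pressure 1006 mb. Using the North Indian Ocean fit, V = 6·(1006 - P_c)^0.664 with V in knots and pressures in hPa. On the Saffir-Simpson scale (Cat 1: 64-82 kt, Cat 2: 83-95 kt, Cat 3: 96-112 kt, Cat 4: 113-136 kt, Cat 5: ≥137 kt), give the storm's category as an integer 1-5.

ΔP = 1006 − 879 = 127 mb.
V ≈ 6 × 127^0.664 = 6 × 24.94 ≈ 150 kt.
150 kt falls in the Category 5 band.

5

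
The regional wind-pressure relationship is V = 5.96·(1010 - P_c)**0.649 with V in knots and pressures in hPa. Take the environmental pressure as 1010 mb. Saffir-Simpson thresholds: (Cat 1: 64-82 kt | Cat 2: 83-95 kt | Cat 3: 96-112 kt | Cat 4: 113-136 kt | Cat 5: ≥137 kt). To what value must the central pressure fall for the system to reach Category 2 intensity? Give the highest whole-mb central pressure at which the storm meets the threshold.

Category 2 begins at V = 83 kt.
Required ΔP = (83/5.96)^(1/0.649) = 13.926^1.541 ≈ 57.87 mb.
P_c ≤ 1010 − 57.87 = 952.13, so the highest integer P_c is 952 mb.

952 mb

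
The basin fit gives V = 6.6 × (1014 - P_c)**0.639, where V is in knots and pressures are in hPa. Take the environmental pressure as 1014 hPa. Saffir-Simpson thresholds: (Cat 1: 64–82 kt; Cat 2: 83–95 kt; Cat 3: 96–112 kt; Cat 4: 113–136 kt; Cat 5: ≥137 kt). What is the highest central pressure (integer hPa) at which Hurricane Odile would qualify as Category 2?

Category 2 begins at V = 83 kt.
Required ΔP = (83/6.6)^(1/0.639) = 12.576^1.565 ≈ 52.57 hPa.
P_c ≤ 1014 − 52.57 = 961.43, so the highest integer P_c is 961 hPa.

961 hPa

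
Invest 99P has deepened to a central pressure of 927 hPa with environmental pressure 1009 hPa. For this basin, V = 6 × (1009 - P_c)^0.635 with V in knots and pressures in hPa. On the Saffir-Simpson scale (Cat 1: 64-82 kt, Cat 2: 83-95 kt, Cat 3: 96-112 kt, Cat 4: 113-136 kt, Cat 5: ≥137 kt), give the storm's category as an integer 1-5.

ΔP = 1009 − 927 = 82 hPa.
V ≈ 6 × 82^0.635 = 6 × 16.42 ≈ 98 kt.
98 kt falls in the Category 3 band.

3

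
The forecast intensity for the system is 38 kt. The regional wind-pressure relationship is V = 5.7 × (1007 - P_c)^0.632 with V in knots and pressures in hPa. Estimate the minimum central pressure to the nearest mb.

ΔP = (V / 5.7)^(1/0.632) = (38/5.7)^1.582.
38/5.7 = 6.667; 6.667^1.582 ≈ 20.12 mb.
P_c = 1007 − 20.12 = 986.88 ≈ 987 mb.

987 mb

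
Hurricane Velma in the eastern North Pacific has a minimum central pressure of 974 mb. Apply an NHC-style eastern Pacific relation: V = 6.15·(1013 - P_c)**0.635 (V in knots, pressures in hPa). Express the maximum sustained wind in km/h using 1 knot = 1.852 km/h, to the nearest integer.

117 km/h

ΔP = 1013 − 974 = 39 mb.
V ≈ 6.15 × 39^0.635 = 6.15 × 10.241 ≈ 62.980 kt.
62.980 × 1.852 ≈ 116.64 km/h → 117 km/h.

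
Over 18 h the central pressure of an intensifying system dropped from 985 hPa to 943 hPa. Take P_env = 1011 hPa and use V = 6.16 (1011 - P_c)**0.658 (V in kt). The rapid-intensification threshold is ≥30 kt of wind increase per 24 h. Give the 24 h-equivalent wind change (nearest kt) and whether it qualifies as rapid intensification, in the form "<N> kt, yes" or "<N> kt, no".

V₁: ΔP = 26, V ≈ 6.16 × 26^0.658 ≈ 52.56 kt.
V₂: ΔP = 68, V ≈ 6.16 × 68^0.658 ≈ 98.94 kt.
ΔV over 18 h = 46.38 kt → 24 h equivalent = 46.38 × 24/18 ≈ 61.84 kt.
62 kt ≥ 30 kt ⇒ rapid intensification.

62 kt, yes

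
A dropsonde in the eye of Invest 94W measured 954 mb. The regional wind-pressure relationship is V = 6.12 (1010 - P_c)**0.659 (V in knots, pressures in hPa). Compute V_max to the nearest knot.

87 kt

ΔP = 1010 − 954 = 56 mb.
56^0.659 ≈ 14.192.
V ≈ 6.12 × 14.192 ≈ 86.9 kt.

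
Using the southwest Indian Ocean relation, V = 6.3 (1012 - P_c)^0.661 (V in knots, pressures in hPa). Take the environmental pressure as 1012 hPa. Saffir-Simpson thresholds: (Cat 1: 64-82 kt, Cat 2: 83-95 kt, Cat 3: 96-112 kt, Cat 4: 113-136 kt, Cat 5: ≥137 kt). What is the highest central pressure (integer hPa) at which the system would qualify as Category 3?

950 hPa

Category 3 begins at V = 96 kt.
Required ΔP = (96/6.3)^(1/0.661) = 15.238^1.513 ≈ 61.60 hPa.
P_c ≤ 1012 − 61.60 = 950.40, so the highest integer P_c is 950 hPa.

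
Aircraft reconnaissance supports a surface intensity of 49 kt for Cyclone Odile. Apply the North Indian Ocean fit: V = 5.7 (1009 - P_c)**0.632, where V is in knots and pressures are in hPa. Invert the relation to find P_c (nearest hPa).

ΔP = (V / 5.7)^(1/0.632) = (49/5.7)^1.582.
49/5.7 = 8.596; 8.596^1.582 ≈ 30.09 hPa.
P_c = 1009 − 30.09 = 978.91 ≈ 979 hPa.

979 hPa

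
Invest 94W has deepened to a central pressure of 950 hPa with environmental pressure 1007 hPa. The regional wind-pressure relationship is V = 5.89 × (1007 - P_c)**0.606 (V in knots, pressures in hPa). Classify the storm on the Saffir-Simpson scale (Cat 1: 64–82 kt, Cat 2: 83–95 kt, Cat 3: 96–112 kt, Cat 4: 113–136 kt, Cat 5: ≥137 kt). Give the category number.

ΔP = 1007 − 950 = 57 hPa.
V ≈ 5.89 × 57^0.606 = 5.89 × 11.59 ≈ 68 kt.
68 kt falls in the Category 1 band.

1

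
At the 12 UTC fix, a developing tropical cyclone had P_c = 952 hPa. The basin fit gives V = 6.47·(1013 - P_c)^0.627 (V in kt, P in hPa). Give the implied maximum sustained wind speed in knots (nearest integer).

85 kt

ΔP = 1013 − 952 = 61 hPa.
61^0.627 ≈ 13.164.
V ≈ 6.47 × 13.164 ≈ 85.2 kt.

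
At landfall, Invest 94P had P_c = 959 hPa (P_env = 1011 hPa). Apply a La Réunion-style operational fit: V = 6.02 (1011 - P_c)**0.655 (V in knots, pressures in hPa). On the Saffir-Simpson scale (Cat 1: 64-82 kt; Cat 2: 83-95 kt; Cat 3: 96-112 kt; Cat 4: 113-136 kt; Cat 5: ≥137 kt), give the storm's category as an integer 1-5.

1

ΔP = 1011 − 959 = 52 hPa.
V ≈ 6.02 × 52^0.655 = 6.02 × 13.30 ≈ 80 kt.
80 kt falls in the Category 1 band.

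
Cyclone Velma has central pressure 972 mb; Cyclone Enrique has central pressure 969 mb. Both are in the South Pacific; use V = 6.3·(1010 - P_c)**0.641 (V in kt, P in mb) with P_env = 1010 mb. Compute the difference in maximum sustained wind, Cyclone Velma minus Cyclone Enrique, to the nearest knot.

-3 kt

Cyclone Velma: ΔP = 38; V ≈ 6.3 × 38^0.641 ≈ 64.86 kt.
Cyclone Enrique: ΔP = 41; V ≈ 6.3 × 41^0.641 ≈ 68.10 kt.
Difference ≈ 64.86 − 68.10 = -3.24 → -3 kt.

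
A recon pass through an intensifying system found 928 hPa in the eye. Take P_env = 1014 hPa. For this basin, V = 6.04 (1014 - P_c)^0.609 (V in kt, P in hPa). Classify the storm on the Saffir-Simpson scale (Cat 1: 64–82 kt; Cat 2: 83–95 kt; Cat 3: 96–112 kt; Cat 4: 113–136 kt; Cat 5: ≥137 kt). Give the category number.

ΔP = 1014 − 928 = 86 hPa.
V ≈ 6.04 × 86^0.609 = 6.04 × 15.07 ≈ 91 kt.
91 kt falls in the Category 2 band.

2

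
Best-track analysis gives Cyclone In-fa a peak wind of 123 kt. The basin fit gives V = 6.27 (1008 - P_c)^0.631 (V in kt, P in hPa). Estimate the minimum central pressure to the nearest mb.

896 mb

ΔP = (V / 6.27)^(1/0.631) = (123/6.27)^1.585.
123/6.27 = 19.617; 19.617^1.585 ≈ 111.83 mb.
P_c = 1008 − 111.83 = 896.17 ≈ 896 mb.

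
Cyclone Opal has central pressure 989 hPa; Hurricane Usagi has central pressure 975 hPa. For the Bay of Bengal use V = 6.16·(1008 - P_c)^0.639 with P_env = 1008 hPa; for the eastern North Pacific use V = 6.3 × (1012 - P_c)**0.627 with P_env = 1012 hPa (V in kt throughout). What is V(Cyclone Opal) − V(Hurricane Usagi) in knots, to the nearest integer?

-20 kt

Cyclone Opal: ΔP = 19; V ≈ 6.16 × 19^0.639 ≈ 40.43 kt.
Hurricane Usagi: ΔP = 37; V ≈ 6.3 × 37^0.627 ≈ 60.62 kt.
Difference ≈ 40.43 − 60.62 = -20.19 → -20 kt.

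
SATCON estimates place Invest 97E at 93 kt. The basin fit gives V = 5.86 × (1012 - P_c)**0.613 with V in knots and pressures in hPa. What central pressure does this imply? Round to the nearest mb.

921 mb

ΔP = (V / 5.86)^(1/0.613) = (93/5.86)^1.631.
93/5.86 = 15.870; 15.870^1.631 ≈ 90.90 mb.
P_c = 1012 − 90.90 = 921.10 ≈ 921 mb.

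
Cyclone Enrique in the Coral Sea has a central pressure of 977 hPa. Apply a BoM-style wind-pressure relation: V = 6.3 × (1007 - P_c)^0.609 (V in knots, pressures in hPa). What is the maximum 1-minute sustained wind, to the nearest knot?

ΔP = 1007 − 977 = 30 hPa.
30^0.609 ≈ 7.935.
V ≈ 6.3 × 7.935 ≈ 50.0 kt.

50 kt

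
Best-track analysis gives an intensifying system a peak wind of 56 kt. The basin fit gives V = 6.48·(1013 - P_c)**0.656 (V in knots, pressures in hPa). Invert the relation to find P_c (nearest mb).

ΔP = (V / 6.48)^(1/0.656) = (56/6.48)^1.524.
56/6.48 = 8.642; 8.642^1.524 ≈ 26.78 mb.
P_c = 1013 − 26.78 = 986.22 ≈ 986 mb.

986 mb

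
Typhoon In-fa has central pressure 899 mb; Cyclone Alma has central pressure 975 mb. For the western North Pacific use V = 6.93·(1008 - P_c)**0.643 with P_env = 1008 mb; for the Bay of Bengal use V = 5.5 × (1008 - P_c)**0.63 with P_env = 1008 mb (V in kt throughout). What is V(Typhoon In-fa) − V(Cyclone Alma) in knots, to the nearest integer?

92 kt

Typhoon In-fa: ΔP = 109; V ≈ 6.93 × 109^0.643 ≈ 141.51 kt.
Cyclone Alma: ΔP = 33; V ≈ 5.5 × 33^0.63 ≈ 49.78 kt.
Difference ≈ 141.51 − 49.78 = 91.73 → 92 kt.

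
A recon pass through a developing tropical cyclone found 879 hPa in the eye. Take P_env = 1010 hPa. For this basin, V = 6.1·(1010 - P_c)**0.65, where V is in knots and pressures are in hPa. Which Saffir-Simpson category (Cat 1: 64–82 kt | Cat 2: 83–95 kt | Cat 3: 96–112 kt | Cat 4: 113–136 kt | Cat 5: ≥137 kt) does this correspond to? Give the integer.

ΔP = 1010 − 879 = 131 hPa.
V ≈ 6.1 × 131^0.65 = 6.1 × 23.78 ≈ 145 kt.
145 kt falls in the Category 5 band.

5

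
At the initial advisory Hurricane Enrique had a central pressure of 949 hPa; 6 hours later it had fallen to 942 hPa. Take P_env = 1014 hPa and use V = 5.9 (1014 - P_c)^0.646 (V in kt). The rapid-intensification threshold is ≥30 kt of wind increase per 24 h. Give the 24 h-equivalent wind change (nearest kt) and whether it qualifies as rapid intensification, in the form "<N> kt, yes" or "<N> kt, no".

V₁: ΔP = 65, V ≈ 5.9 × 65^0.646 ≈ 87.50 kt.
V₂: ΔP = 72, V ≈ 5.9 × 72^0.646 ≈ 93.47 kt.
ΔV over 6 h = 5.97 kt → 24 h equivalent = 5.97 × 24/6 ≈ 23.88 kt.
24 kt < 30 kt ⇒ not rapid intensification.

24 kt, no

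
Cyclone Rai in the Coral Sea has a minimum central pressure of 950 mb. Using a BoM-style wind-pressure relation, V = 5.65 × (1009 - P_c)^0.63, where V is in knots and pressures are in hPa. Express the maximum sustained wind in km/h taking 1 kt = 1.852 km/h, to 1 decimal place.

ΔP = 1009 − 950 = 59 mb.
V ≈ 5.65 × 59^0.63 = 5.65 × 13.051 ≈ 73.737 kt.
73.737 × 1.852 ≈ 136.56 km/h → 136.6 km/h.

136.6 km/h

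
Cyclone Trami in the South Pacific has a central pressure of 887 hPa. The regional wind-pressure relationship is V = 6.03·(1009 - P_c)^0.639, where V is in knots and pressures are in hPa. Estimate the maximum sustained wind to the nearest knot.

ΔP = 1009 − 887 = 122 hPa.
122^0.639 ≈ 21.537.
V ≈ 6.03 × 21.537 ≈ 129.9 kt.

130 kt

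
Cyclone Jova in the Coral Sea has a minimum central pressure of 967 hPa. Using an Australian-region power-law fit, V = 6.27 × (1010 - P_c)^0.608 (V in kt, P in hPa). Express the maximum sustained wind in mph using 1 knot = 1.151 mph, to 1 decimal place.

ΔP = 1010 − 967 = 43 hPa.
V ≈ 6.27 × 43^0.608 = 6.27 × 9.843 ≈ 61.719 kt.
61.719 × 1.151 ≈ 71.04 mph → 71.0 mph.

71.0 mph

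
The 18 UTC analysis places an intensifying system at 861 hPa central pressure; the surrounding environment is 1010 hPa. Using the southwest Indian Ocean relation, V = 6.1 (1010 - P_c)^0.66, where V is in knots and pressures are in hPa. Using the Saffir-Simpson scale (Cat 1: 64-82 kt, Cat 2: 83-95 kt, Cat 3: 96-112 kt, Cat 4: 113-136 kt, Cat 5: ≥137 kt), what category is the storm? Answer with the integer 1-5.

ΔP = 1010 − 861 = 149 hPa.
V ≈ 6.1 × 149^0.66 = 6.1 × 27.18 ≈ 166 kt.
166 kt falls in the Category 5 band.

5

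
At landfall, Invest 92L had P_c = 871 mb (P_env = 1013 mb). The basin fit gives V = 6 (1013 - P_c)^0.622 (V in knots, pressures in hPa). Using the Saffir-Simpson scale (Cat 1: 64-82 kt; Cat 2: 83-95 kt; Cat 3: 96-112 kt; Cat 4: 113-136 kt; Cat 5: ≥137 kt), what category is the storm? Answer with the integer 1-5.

ΔP = 1013 − 871 = 142 mb.
V ≈ 6 × 142^0.622 = 6 × 21.81 ≈ 131 kt.
131 kt falls in the Category 4 band.

4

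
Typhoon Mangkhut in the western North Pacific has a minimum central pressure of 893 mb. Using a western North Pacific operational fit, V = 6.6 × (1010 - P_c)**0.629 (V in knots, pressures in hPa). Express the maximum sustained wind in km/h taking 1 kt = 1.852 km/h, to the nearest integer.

244 km/h

ΔP = 1010 − 893 = 117 mb.
V ≈ 6.6 × 117^0.629 = 6.6 × 19.994 ≈ 131.957 kt.
131.957 × 1.852 ≈ 244.38 km/h → 244 km/h.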